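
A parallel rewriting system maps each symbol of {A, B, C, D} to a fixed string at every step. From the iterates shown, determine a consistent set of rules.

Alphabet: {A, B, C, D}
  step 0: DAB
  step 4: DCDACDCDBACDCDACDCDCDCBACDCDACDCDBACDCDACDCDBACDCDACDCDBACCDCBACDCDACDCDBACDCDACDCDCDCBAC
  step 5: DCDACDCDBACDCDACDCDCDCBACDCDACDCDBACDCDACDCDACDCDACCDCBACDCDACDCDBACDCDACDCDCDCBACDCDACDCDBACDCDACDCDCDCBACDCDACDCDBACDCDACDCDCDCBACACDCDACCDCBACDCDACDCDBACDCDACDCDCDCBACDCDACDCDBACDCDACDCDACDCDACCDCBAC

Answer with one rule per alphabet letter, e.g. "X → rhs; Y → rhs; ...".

A->B, B->CDC, C->AC, D->DCD

  step 4 ⇒ step 5: DCDACDCDBACDCDACDCDCDCBACDCDACDCDBACDCDACDCDBACDCDACDCDBACCDCBACDCDACDCDBACDCDACDCDCDCBAC ⇒ DCD·AC·DCD·B·AC·DCD·AC·DCD·CDC·B·AC·DCD·AC·DCD·B·AC·DCD·AC·DCD·AC·DCD·AC·CDC·B·AC·DCD·AC·DCD·B·AC·DCD·AC·DCD·CDC·B·AC·DCD·AC·DCD·B·AC·DCD·AC·DCD·CDC·B·AC·DCD·AC·DCD·B·AC·DCD·AC·DCD·CDC·B·AC·AC·DCD·AC·CDC·B·AC·DCD·AC·DCD·B·AC·DCD·AC·DCD·CDC·B·AC·DCD·AC·DCD·B·AC·DCD·AC·DCD·AC·DCD·AC·CDC·B·AC
    A ↦ B
    B ↦ CDC
    C ↦ AC
    D ↦ DCD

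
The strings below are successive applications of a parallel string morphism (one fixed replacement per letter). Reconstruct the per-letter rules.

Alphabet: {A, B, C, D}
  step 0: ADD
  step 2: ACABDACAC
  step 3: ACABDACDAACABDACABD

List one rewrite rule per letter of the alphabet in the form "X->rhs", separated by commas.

A->AC, B->D, C->ABD, D->A

  step 2 ⇒ step 3: ACABDACAC ⇒ AC·ABD·AC·D·A·AC·ABD·AC·ABD
    A ↦ AC
    B ↦ D
    C ↦ ABD
    D ↦ A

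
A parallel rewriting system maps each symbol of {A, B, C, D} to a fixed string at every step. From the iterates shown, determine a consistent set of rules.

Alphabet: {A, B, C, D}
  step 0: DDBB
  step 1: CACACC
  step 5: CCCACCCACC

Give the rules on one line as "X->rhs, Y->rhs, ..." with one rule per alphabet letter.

A->D, B->C, C->B, D->CA

  step 0 ⇒ step 1: DDBB ⇒ CA·CA·C·C
    B ↦ C
    D ↦ CA
    A ↦ D  (constrained at step 1)
    C ↦ B  (constrained at step 1)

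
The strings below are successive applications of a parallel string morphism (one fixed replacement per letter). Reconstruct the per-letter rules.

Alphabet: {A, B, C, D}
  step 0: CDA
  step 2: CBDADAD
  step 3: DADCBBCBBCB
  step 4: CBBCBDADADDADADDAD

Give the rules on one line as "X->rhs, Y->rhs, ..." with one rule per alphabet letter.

A->B, B->AD, C->D, D->CB

  step 3 ⇒ step 4: DADCBBCBBCB ⇒ CB·B·CB·D·AD·AD·D·AD·AD·D·AD
    A ↦ B
    B ↦ AD
    C ↦ D
    D ↦ CB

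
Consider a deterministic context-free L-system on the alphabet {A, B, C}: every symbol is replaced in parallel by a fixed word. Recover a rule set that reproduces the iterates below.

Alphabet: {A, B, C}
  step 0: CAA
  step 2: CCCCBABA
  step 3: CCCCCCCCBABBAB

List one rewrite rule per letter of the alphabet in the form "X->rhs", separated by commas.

  step 2 ⇒ step 3: CCCCBABA ⇒ CC·CC·CC·CC·BA·B·BA·B
    A ↦ B
    B ↦ BA
    C ↦ CC

A->B, B->BA, C->CC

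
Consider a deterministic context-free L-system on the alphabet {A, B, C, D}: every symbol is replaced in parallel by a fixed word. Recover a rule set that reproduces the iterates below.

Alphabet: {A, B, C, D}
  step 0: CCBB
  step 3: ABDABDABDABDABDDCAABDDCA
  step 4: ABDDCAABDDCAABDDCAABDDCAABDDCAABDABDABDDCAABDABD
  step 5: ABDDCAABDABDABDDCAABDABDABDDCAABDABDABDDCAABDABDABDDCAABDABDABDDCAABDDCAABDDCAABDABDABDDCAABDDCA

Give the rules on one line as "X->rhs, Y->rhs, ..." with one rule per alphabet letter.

A->ABD, B->DC, C->BD, D->A

  step 4 ⇒ step 5: ABDDCAABDDCAABDDCAABDDCAABDDCAABDABDABDDCAABDABD ⇒ ABD·DC·A·A·BD·ABD·ABD·DC·A·A·BD·ABD·ABD·DC·A·A·BD·ABD·ABD·DC·A·A·BD·ABD·ABD·DC·A·A·BD·ABD·ABD·DC·A·ABD·DC·A·ABD·DC·A·A·BD·ABD·ABD·DC·A·ABD·DC·A
    A ↦ ABD
    B ↦ DC
    C ↦ BD
    D ↦ A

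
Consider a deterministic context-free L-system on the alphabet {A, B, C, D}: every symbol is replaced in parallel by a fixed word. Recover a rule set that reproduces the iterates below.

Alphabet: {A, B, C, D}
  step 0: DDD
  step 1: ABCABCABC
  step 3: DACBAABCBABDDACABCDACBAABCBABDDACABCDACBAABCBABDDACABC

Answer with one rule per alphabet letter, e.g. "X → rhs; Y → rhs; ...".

A->BA, B->DAC, C->BD, D->ABC

  step 0 ⇒ step 1: DDD ⇒ ABC·ABC·ABC
    D ↦ ABC
    A ↦ BA  (constrained at step 1)
    B ↦ DAC  (constrained at step 1)
    C ↦ BD  (constrained at step 1)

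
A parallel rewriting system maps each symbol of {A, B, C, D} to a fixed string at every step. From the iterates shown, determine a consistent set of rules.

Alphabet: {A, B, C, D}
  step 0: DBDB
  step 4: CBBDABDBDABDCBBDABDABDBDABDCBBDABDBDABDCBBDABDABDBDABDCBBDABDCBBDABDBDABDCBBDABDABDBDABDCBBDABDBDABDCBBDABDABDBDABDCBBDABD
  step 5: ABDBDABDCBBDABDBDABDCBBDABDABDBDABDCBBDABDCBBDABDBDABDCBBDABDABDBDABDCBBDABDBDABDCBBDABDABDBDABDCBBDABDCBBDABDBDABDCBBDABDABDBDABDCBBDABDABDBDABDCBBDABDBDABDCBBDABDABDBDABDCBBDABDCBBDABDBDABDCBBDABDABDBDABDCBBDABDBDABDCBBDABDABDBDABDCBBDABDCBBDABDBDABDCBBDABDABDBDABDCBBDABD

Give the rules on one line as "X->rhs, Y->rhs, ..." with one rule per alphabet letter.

  step 4 ⇒ step 5: CBBDABDBDABDCBBDABDABDBDABDCBBDABDBDABDCBBDABDABDBDABDCBBDABDCBBDABDBDABDCBBDABDABDBDABDCBBDABDBDABDCBBDABDABDBDABDCBBDABD ⇒ A·BD·BD·ABD·CB·BD·ABD·BD·ABD·CB·BD·ABD·A·BD·BD·ABD·CB·BD·ABD·CB·BD·ABD·BD·ABD·CB·BD·ABD·A·BD·BD·ABD·CB·BD·ABD·BD·ABD·CB·BD·ABD·A·BD·BD·ABD·CB·BD·ABD·CB·BD·ABD·BD·ABD·CB·BD·ABD·A·BD·BD·ABD·CB·BD·ABD·A·BD·BD·ABD·CB·BD·ABD·BD·ABD·CB·BD·ABD·A·BD·BD·ABD·CB·BD·ABD·CB·BD·ABD·BD·ABD·CB·BD·ABD·A·BD·BD·ABD·CB·BD·ABD·BD·ABD·CB·BD·ABD·A·BD·BD·ABD·CB·BD·ABD·CB·BD·ABD·BD·ABD·CB·BD·ABD·A·BD·BD·ABD·CB·BD·ABD
    A ↦ CB
    B ↦ BD
    C ↦ A
    D ↦ ABD

A->CB, B->BD, C->A, D->ABD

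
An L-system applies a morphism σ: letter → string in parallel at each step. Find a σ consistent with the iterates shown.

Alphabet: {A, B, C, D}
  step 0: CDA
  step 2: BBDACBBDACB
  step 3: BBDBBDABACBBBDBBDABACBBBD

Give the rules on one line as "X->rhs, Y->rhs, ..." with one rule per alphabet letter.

  step 2 ⇒ step 3: BBDACBBDACB ⇒ BBD·BBD·AB·AC·B·BBD·BBD·AB·AC·B·BBD
    A ↦ AC
    B ↦ BBD
    C ↦ B
    D ↦ AB

A->AC, B->BBD, C->B, D->AB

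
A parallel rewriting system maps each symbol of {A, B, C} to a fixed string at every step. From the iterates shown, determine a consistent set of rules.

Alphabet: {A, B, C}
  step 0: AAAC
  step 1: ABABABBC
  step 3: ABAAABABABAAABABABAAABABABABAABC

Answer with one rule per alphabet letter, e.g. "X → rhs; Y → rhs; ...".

  step 0 ⇒ step 1: AAAC ⇒ AB·AB·AB·BC
    A ↦ AB
    C ↦ BC
    B ↦ AA  (constrained at step 1)

A->AB, B->AA, C->BC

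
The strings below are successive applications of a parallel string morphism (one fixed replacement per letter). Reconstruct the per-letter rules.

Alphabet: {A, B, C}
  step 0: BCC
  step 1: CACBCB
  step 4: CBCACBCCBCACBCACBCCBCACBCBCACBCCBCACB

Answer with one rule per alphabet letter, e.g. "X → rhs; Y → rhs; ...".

A->C, B->CA, C->CB

  step 0 ⇒ step 1: BCC ⇒ CA·CB·CB
    B ↦ CA
    C ↦ CB
    A ↦ C  (constrained at step 1)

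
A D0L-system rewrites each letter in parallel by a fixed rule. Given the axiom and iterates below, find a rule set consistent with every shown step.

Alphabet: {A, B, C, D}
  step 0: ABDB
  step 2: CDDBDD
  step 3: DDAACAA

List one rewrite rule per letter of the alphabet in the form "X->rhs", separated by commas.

A->B, B->C, C->DD, D->A

  step 2 ⇒ step 3: CDDBDD ⇒ DD·A·A·C·A·A
    B ↦ C
    C ↦ DD
    D ↦ A
    A ↦ B  (constrained at step 0)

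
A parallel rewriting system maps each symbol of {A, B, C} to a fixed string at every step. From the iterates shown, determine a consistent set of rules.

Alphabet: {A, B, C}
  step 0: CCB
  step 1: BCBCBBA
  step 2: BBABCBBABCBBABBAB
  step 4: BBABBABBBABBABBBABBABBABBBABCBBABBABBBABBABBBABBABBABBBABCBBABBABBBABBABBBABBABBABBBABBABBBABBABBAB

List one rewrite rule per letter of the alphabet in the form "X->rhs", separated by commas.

  step 1 ⇒ step 2: BCBCBBA ⇒ BBA·BC·BBA·BC·BBA·BBA·B
    A ↦ B
    B ↦ BBA
    C ↦ BC

A->B, B->BBA, C->BC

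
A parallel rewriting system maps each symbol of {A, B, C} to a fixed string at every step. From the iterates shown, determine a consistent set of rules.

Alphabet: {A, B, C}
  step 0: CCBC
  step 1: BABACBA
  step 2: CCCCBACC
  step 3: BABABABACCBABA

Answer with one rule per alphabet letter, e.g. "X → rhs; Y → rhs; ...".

A->C, B->C, C->BA

  step 2 ⇒ step 3: CCCCBACC ⇒ BA·BA·BA·BA·C·C·BA·BA
    A ↦ C
    B ↦ C
    C ↦ BA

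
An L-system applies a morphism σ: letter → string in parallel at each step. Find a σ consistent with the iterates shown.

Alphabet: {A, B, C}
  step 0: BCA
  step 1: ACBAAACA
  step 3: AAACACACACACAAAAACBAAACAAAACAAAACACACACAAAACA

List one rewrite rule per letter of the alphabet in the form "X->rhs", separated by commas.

A->CA, B->ACB, C->AAA

  step 0 ⇒ step 1: BCA ⇒ ACB·AAA·CA
    A ↦ CA
    B ↦ ACB
    C ↦ AAA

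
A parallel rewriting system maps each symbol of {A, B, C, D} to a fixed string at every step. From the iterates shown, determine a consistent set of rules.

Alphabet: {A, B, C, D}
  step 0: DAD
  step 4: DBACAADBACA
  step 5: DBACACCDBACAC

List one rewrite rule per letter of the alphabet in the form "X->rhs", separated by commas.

  step 4 ⇒ step 5: DBACAADBACA ⇒ DB·A·C·A·C·C·DB·A·C·A·C
    A ↦ C
    B ↦ A
    C ↦ A
    D ↦ DB

A->C, B->A, C->A, D->DB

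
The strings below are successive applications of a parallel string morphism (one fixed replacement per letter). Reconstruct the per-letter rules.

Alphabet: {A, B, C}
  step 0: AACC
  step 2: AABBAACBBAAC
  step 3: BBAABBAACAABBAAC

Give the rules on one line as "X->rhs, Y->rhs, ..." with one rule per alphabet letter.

  step 2 ⇒ step 3: AABBAACBBAAC ⇒ B·B·A·A·B·B·AAC·A·A·B·B·AAC
    A ↦ B
    B ↦ A
    C ↦ AAC

A->B, B->A, C->AAC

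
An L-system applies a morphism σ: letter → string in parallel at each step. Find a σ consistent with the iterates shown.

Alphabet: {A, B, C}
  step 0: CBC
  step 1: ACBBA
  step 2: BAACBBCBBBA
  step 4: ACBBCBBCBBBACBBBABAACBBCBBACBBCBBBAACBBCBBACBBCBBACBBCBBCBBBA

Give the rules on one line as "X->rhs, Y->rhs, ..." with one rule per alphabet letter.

A->BA, B->CBB, C->A

  step 1 ⇒ step 2: ACBBA ⇒ BA·A·CBB·CBB·BA
    A ↦ BA
    B ↦ CBB
    C ↦ A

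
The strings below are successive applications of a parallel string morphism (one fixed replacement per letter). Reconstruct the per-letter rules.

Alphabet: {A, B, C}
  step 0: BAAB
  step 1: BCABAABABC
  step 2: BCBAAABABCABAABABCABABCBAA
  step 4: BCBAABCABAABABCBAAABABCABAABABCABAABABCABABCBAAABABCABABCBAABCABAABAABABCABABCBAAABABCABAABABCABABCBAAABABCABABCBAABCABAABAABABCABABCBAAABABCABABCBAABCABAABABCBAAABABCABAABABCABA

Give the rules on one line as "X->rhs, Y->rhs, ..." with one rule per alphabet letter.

  step 1 ⇒ step 2: BCABAABABC ⇒ BC·BAA·ABA·BC·ABA·ABA·BC·ABA·BC·BAA
    A ↦ ABA
    B ↦ BC
    C ↦ BAA

A->ABA, B->BC, C->BAA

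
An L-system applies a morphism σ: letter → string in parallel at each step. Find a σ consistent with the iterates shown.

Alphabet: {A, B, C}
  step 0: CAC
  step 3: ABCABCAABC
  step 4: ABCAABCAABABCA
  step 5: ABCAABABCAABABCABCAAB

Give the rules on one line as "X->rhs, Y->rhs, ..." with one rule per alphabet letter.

  step 4 ⇒ step 5: ABCAABCAABABCA ⇒ AB·C·A·AB·AB·C·A·AB·AB·C·AB·C·A·AB
    A ↦ AB
    B ↦ C
    C ↦ A

A->AB, B->C, C->A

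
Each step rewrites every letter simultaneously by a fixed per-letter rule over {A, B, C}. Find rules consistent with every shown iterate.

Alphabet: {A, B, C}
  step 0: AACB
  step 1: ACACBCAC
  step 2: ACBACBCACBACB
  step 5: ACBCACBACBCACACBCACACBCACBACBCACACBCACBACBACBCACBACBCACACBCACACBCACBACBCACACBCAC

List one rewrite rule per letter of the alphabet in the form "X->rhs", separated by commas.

  step 1 ⇒ step 2: ACACBCAC ⇒ AC·B·AC·B·CAC·B·AC·B
    A ↦ AC
    B ↦ CAC
    C ↦ B

A->AC, B->CAC, C->B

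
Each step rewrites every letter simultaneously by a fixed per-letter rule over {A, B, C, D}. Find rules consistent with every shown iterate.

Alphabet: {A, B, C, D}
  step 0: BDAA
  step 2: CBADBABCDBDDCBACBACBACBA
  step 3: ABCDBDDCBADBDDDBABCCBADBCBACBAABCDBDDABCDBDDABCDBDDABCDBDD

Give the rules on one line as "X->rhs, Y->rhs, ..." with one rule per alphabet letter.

A->DD, B->DB, C->ABC, D->CBA

  step 2 ⇒ step 3: CBADBABCDBDDCBACBACBACBA ⇒ ABC·DB·DD·CBA·DB·DD·DB·ABC·CBA·DB·CBA·CBA·ABC·DB·DD·ABC·DB·DD·ABC·DB·DD·ABC·DB·DD
    A ↦ DD
    B ↦ DB
    C ↦ ABC
    D ↦ CBA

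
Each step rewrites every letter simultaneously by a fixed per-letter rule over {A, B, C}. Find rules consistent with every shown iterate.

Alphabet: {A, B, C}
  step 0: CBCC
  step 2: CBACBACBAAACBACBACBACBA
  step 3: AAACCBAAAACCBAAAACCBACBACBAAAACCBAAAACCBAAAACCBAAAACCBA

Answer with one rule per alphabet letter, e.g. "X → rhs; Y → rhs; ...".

A->CBA, B->AC, C->AA

  step 2 ⇒ step 3: CBACBACBAAACBACBACBACBA ⇒ AA·AC·CBA·AA·AC·CBA·AA·AC·CBA·CBA·CBA·AA·AC·CBA·AA·AC·CBA·AA·AC·CBA·AA·AC·CBA
    A ↦ CBA
    B ↦ AC
    C ↦ AA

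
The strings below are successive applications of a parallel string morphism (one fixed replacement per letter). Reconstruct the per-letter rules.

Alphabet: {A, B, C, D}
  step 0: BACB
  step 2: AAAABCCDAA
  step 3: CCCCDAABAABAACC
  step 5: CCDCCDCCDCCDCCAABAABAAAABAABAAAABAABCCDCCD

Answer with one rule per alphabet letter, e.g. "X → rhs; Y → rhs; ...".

A->C, B->D, C->AAB, D->AA

  step 2 ⇒ step 3: AAAABCCDAA ⇒ C·C·C·C·D·AAB·AAB·AA·C·C
    A ↦ C
    B ↦ D
    C ↦ AAB
    D ↦ AA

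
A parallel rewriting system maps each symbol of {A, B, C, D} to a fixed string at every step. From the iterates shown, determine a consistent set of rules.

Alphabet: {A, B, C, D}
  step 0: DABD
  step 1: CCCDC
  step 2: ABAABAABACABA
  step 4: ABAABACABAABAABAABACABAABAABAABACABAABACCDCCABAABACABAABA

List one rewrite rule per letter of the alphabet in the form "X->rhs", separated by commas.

A->CC, B->D, C->ABA, D->C

  step 1 ⇒ step 2: CCCDC ⇒ ABA·ABA·ABA·C·ABA
    C ↦ ABA
    D ↦ C
  step 0 ⇒ step 1: DABD ⇒ C·CC·D·C
    A ↦ CC
  step 0 ⇒ step 1: DABD ⇒ C·CC·D·C
    B ↦ D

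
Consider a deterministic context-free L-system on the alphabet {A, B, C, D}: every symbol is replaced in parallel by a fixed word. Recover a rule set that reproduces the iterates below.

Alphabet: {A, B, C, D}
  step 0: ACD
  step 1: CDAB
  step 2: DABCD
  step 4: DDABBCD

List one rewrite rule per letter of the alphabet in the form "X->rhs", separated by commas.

  step 1 ⇒ step 2: CDAB ⇒ DA·B·C·D
    A ↦ C
    B ↦ D
    C ↦ DA
    D ↦ B

A->C, B->D, C->DA, D->B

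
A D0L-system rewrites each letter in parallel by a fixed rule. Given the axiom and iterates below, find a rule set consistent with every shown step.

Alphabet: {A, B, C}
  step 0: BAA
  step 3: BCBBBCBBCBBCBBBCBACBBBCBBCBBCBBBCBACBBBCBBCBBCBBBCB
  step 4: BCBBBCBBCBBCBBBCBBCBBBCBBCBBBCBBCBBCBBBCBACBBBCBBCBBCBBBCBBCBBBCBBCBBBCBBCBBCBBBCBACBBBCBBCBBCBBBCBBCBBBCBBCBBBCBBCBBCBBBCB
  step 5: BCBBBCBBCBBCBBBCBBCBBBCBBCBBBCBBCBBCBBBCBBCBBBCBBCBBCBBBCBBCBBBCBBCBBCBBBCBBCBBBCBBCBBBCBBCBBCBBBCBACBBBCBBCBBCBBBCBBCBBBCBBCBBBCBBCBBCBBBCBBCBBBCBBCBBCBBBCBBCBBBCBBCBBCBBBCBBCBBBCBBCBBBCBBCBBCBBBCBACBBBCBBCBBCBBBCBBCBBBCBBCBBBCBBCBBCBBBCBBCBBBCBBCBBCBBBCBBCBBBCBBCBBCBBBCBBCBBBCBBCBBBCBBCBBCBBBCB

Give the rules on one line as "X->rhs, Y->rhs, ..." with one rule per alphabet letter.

  step 4 ⇒ step 5: BCBBBCBBCBBCBBBCBBCBBBCBBCBBBCBBCBBCBBBCBACBBBCBBCBBCBBBCBBCBBBCBBCBBBCBBCBBCBBBCBACBBBCBBCBBCBBBCBBCBBBCBBCBBBCBBCBBCBBBCB ⇒ BCB·B·BCB·BCB·BCB·B·BCB·BCB·B·BCB·BCB·B·BCB·BCB·BCB·B·BCB·BCB·B·BCB·BCB·BCB·B·BCB·BCB·B·BCB·BCB·BCB·B·BCB·BCB·B·BCB·BCB·B·BCB·BCB·BCB·B·BCB·ACB·B·BCB·BCB·BCB·B·BCB·BCB·B·BCB·BCB·B·BCB·BCB·BCB·B·BCB·BCB·B·BCB·BCB·BCB·B·BCB·BCB·B·BCB·BCB·BCB·B·BCB·BCB·B·BCB·BCB·B·BCB·BCB·BCB·B·BCB·ACB·B·BCB·BCB·BCB·B·BCB·BCB·B·BCB·BCB·B·BCB·BCB·BCB·B·BCB·BCB·B·BCB·BCB·BCB·B·BCB·BCB·B·BCB·BCB·BCB·B·BCB·BCB·B·BCB·BCB·B·BCB·BCB·BCB·B·BCB
    A ↦ ACB
    B ↦ BCB
    C ↦ B

A->ACB, B->BCB, C->B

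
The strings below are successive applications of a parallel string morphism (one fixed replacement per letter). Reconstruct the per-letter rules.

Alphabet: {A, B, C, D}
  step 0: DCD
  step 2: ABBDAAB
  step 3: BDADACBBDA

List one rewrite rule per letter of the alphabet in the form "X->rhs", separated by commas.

  step 2 ⇒ step 3: ABBDAAB ⇒ B·DA·DA·C·B·B·DA
    A ↦ B
    B ↦ DA
    D ↦ C
    C ↦ AB  (constrained at step 0)

A->B, B->DA, C->AB, D->C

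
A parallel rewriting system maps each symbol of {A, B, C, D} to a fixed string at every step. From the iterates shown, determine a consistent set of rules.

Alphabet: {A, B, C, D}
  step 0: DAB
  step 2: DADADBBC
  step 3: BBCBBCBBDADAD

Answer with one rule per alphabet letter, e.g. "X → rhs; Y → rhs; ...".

A->C, B->DA, C->D, D->BB

  step 2 ⇒ step 3: DADADBBC ⇒ BB·C·BB·C·BB·DA·DA·D
    A ↦ C
    B ↦ DA
    C ↦ D
    D ↦ BB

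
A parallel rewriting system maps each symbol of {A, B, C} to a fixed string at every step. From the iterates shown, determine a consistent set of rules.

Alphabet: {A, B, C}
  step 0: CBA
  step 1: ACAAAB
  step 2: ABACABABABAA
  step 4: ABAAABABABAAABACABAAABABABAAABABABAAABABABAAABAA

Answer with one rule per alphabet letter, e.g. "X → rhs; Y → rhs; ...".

  step 1 ⇒ step 2: ACAAAB ⇒ AB·AC·AB·AB·AB·AA
    A ↦ AB
    B ↦ AA
    C ↦ AC

A->AB, B->AA, C->AC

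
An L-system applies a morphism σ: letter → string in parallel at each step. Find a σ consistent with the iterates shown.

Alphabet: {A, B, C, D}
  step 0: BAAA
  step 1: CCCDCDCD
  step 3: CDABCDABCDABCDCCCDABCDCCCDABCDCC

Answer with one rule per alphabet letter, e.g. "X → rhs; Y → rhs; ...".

  step 0 ⇒ step 1: BAAA ⇒ CC·CD·CD·CD
    A ↦ CD
    B ↦ CC
    C ↦ AD  (constrained at step 1)
    D ↦ AB  (constrained at step 1)

A->CD, B->CC, C->AD, D->AB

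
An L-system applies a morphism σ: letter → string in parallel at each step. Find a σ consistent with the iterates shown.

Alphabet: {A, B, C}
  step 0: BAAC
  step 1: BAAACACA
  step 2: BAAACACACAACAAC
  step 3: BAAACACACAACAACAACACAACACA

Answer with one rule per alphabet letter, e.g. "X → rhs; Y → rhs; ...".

A->AC, B->BAA, C->A

  step 2 ⇒ step 3: BAAACACACAACAAC ⇒ BAA·AC·AC·AC·A·AC·A·AC·A·AC·AC·A·AC·AC·A
    A ↦ AC
    B ↦ BAA
    C ↦ A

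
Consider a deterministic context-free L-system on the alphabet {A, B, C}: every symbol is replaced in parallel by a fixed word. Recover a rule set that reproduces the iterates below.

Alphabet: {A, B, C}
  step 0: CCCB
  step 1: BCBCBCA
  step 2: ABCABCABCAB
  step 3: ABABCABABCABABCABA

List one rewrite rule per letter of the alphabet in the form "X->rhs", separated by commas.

  step 2 ⇒ step 3: ABCABCABCAB ⇒ AB·A·BC·AB·A·BC·AB·A·BC·AB·A
    A ↦ AB
    B ↦ A
    C ↦ BC

A->AB, B->A, C->BC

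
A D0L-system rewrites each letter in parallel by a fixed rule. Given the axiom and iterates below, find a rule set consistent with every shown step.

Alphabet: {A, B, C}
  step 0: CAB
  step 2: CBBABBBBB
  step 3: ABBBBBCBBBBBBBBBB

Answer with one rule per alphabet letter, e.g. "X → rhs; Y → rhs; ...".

  step 2 ⇒ step 3: CBBABBBBB ⇒ AB·BB·BB·C·BB·BB·BB·BB·BB
    A ↦ C
    B ↦ BB
    C ↦ AB

A->C, B->BB, C->AB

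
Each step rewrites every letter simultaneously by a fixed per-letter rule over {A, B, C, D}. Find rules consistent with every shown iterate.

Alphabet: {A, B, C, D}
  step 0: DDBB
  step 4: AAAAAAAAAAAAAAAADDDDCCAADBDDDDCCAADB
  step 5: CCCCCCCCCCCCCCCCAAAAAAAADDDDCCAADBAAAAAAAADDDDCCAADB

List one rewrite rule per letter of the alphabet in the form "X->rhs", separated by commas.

  step 4 ⇒ step 5: AAAAAAAAAAAAAAAADDDDCCAADBDDDDCCAADB ⇒ C·C·C·C·C·C·C·C·C·C·C·C·C·C·C·C·AA·AA·AA·AA·DD·DD·C·C·AA·DB·AA·AA·AA·AA·DD·DD·C·C·AA·DB
    A ↦ C
    B ↦ DB
    C ↦ DD
    D ↦ AA

A->C, B->DB, C->DD, D->AA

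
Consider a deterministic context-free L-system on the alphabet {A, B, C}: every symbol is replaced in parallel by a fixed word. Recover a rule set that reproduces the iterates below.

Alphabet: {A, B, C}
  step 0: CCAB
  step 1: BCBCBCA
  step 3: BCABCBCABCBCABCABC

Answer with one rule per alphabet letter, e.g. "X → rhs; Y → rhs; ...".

A->BC, B->A, C->BC

  step 0 ⇒ step 1: CCAB ⇒ BC·BC·BC·A
    A ↦ BC
    B ↦ A
    C ↦ BC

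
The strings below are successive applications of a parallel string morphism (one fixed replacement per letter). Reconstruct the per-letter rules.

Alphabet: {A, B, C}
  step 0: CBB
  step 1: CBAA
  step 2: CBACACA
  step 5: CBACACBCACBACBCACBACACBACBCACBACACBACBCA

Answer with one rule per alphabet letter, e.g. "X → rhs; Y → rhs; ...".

  step 1 ⇒ step 2: CBAA ⇒ CB·A·CA·CA
    A ↦ CA
    B ↦ A
    C ↦ CB

A->CA, B->A, C->CB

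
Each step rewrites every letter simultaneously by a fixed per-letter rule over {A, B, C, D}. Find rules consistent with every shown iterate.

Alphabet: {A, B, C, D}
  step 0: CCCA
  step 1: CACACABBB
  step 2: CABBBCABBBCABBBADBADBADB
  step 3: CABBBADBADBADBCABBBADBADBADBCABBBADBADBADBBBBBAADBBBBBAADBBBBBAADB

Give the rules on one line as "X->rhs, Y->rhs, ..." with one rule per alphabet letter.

  step 2 ⇒ step 3: CABBBCABBBCABBBADBADBADB ⇒ CA·BBB·ADB·ADB·ADB·CA·BBB·ADB·ADB·ADB·CA·BBB·ADB·ADB·ADB·BBB·BA·ADB·BBB·BA·ADB·BBB·BA·ADB
    A ↦ BBB
    B ↦ ADB
    C ↦ CA
    D ↦ BA

A->BBB, B->ADB, C->CA, D->BA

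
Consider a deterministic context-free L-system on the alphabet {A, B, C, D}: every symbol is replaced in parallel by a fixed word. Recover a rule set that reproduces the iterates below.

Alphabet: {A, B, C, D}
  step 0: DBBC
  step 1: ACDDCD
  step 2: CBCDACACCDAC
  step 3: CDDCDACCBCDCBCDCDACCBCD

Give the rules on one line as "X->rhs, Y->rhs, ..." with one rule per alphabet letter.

A->CB, B->D, C->CD, D->AC

  step 2 ⇒ step 3: CBCDACACCDAC ⇒ CD·D·CD·AC·CB·CD·CB·CD·CD·AC·CB·CD
    A ↦ CB
    B ↦ D
    C ↦ CD
    D ↦ AC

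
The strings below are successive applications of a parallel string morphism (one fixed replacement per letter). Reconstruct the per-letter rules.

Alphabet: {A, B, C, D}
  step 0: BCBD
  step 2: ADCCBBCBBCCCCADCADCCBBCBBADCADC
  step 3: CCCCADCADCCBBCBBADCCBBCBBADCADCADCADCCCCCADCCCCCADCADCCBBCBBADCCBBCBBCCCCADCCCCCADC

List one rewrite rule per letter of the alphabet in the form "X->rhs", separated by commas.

A->CC, B->CBB, C->ADC, D->CC

  step 2 ⇒ step 3: ADCCBBCBBCCCCADCADCCBBCBBADCADC ⇒ CC·CC·ADC·ADC·CBB·CBB·ADC·CBB·CBB·ADC·ADC·ADC·ADC·CC·CC·ADC·CC·CC·ADC·ADC·CBB·CBB·ADC·CBB·CBB·CC·CC·ADC·CC·CC·ADC
    A ↦ CC
    B ↦ CBB
    C ↦ ADC
    D ↦ CC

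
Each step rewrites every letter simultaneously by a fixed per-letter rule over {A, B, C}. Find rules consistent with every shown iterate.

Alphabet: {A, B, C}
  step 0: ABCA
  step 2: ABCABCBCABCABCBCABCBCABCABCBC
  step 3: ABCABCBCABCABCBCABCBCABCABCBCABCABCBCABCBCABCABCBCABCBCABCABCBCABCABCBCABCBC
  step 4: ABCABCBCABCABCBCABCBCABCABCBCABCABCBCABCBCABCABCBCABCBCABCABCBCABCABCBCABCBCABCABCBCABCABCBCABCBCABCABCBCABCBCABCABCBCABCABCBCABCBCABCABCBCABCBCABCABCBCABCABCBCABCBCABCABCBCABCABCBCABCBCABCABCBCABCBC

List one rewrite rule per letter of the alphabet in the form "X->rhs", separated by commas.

  step 3 ⇒ step 4: ABCABCBCABCABCBCABCBCABCABCBCABCABCBCABCBCABCABCBCABCBCABCABCBCABCABCBCABCBC ⇒ ABC·ABC·BC·ABC·ABC·BC·ABC·BC·ABC·ABC·BC·ABC·ABC·BC·ABC·BC·ABC·ABC·BC·ABC·BC·ABC·ABC·BC·ABC·ABC·BC·ABC·BC·ABC·ABC·BC·ABC·ABC·BC·ABC·BC·ABC·ABC·BC·ABC·BC·ABC·ABC·BC·ABC·ABC·BC·ABC·BC·ABC·ABC·BC·ABC·BC·ABC·ABC·BC·ABC·ABC·BC·ABC·BC·ABC·ABC·BC·ABC·ABC·BC·ABC·BC·ABC·ABC·BC·ABC·BC
    A ↦ ABC
    B ↦ ABC
    C ↦ BC

A->ABC, B->ABC, C->BC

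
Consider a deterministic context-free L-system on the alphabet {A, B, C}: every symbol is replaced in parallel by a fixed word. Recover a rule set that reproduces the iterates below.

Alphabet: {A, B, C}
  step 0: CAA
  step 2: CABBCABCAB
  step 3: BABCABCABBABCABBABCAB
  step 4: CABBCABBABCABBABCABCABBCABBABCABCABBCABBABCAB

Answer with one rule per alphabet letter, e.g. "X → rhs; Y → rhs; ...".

A->B, B->CAB, C->BA

  step 3 ⇒ step 4: BABCABCABBABCABBABCAB ⇒ CAB·B·CAB·BA·B·CAB·BA·B·CAB·CAB·B·CAB·BA·B·CAB·CAB·B·CAB·BA·B·CAB
    A ↦ B
    B ↦ CAB
    C ↦ BA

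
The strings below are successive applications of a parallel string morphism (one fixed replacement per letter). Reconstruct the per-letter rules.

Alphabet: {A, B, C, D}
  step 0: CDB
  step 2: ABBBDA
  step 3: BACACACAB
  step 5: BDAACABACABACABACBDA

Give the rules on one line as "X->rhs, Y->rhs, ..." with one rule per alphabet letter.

A->B, B->AC, C->DA, D->A

  step 2 ⇒ step 3: ABBBDA ⇒ B·AC·AC·AC·A·B
    A ↦ B
    B ↦ AC
    D ↦ A
    C ↦ DA  (constrained at step 0)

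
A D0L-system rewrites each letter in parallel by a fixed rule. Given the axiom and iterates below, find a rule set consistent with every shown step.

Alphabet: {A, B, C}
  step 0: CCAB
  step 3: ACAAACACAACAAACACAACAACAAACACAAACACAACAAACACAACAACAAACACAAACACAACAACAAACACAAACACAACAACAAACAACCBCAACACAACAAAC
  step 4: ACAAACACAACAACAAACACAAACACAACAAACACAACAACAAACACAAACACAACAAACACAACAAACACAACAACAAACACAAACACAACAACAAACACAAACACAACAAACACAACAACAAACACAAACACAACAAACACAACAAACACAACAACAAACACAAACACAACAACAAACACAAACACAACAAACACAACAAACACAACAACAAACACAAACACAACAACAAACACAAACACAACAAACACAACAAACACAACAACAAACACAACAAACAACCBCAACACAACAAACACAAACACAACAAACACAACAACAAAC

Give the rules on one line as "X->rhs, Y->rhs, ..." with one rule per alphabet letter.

A->ACA, B->CBC, C->AAC

  step 3 ⇒ step 4: ACAAACACAACAAACACAACAACAAACACAAACACAACAAACACAACAACAAACACAAACACAACAACAAACACAAACACAACAACAAACAACCBCAACACAACAAAC ⇒ ACA·AAC·ACA·ACA·ACA·AAC·ACA·AAC·ACA·ACA·AAC·ACA·ACA·ACA·AAC·ACA·AAC·ACA·ACA·AAC·ACA·ACA·AAC·ACA·ACA·ACA·AAC·ACA·AAC·ACA·ACA·ACA·AAC·ACA·AAC·ACA·ACA·AAC·ACA·ACA·ACA·AAC·ACA·AAC·ACA·ACA·AAC·ACA·ACA·AAC·ACA·ACA·ACA·AAC·ACA·AAC·ACA·ACA·ACA·AAC·ACA·AAC·ACA·ACA·AAC·ACA·ACA·AAC·ACA·ACA·ACA·AAC·ACA·AAC·ACA·ACA·ACA·AAC·ACA·AAC·ACA·ACA·AAC·ACA·ACA·AAC·ACA·ACA·ACA·AAC·ACA·ACA·AAC·AAC·CBC·AAC·ACA·ACA·AAC·ACA·AAC·ACA·ACA·AAC·ACA·ACA·ACA·AAC
    A ↦ ACA
    B ↦ CBC
    C ↦ AAC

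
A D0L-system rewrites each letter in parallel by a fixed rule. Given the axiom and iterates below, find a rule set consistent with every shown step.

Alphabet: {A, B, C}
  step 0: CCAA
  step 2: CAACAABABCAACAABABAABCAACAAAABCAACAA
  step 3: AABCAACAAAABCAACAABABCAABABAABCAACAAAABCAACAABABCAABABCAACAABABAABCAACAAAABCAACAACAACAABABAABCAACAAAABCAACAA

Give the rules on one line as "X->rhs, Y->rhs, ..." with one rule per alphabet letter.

  step 2 ⇒ step 3: CAACAABABCAACAABABAABCAACAAAABCAACAA ⇒ AAB·CAA·CAA·AAB·CAA·CAA·BAB·CAA·BAB·AAB·CAA·CAA·AAB·CAA·CAA·BAB·CAA·BAB·CAA·CAA·BAB·AAB·CAA·CAA·AAB·CAA·CAA·CAA·CAA·BAB·AAB·CAA·CAA·AAB·CAA·CAA
    A ↦ CAA
    B ↦ BAB
    C ↦ AAB

A->CAA, B->BAB, C->AAB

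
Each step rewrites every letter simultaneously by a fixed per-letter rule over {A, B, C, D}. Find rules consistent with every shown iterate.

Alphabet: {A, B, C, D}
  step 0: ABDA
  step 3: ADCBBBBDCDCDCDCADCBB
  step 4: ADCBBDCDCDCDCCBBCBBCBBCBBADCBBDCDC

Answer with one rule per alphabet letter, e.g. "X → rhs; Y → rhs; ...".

  step 3 ⇒ step 4: ADCBBBBDCDCDCDCADCBB ⇒ AD·C·BB·DC·DC·DC·DC·C·BB·C·BB·C·BB·C·BB·AD·C·BB·DC·DC
    A ↦ AD
    B ↦ DC
    C ↦ BB
    D ↦ C

A->AD, B->DC, C->BB, D->C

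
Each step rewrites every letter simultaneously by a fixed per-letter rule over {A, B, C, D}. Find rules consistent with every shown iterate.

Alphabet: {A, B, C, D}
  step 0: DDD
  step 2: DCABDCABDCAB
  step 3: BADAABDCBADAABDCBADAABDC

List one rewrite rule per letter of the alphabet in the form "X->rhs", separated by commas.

  step 2 ⇒ step 3: DCABDCABDCAB ⇒ BA·DA·AB·DC·BA·DA·AB·DC·BA·DA·AB·DC
    A ↦ AB
    B ↦ DC
    C ↦ DA
    D ↦ BA

A->AB, B->DC, C->DA, D->BA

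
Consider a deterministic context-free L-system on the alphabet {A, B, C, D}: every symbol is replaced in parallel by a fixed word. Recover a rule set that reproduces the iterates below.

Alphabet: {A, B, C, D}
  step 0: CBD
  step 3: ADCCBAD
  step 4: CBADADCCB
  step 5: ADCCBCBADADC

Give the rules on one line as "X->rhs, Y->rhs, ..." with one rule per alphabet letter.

  step 4 ⇒ step 5: CBADADCCB ⇒ AD·C·C·B·C·B·AD·AD·C
    A ↦ C
    B ↦ C
    C ↦ AD
    D ↦ B

A->C, B->C, C->AD, D->B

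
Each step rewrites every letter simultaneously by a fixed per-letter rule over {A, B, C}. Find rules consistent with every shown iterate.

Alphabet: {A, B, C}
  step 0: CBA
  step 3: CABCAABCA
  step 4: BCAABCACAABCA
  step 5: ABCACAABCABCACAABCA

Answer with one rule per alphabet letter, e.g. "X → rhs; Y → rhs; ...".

  step 4 ⇒ step 5: BCAABCACAABCA ⇒ A·B·CA·CA·A·B·CA·B·CA·CA·A·B·CA
    A ↦ CA
    B ↦ A
    C ↦ B

A->CA, B->A, C->B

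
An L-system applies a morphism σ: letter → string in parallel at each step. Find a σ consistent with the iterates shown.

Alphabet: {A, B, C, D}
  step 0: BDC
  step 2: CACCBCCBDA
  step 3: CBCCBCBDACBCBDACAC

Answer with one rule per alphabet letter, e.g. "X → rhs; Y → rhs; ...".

  step 2 ⇒ step 3: CACCBCCBDA ⇒ CB·C·CB·CB·DA·CB·CB·DA·CA·C
    A ↦ C
    B ↦ DA
    C ↦ CB
    D ↦ CA

A->C, B->DA, C->CB, D->CA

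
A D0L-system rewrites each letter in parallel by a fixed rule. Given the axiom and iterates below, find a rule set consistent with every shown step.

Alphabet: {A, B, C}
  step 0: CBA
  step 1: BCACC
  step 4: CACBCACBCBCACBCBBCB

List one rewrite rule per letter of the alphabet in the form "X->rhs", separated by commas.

A->C, B->CAC, C->B

  step 0 ⇒ step 1: CBA ⇒ B·CAC·C
    A ↦ C
    B ↦ CAC
    C ↦ B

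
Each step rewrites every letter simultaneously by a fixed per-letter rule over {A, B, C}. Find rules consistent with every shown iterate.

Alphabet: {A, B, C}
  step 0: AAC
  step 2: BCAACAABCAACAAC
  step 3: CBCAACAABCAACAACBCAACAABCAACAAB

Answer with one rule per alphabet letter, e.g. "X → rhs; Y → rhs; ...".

  step 2 ⇒ step 3: BCAACAABCAACAAC ⇒ C·B·CAA·CAA·B·CAA·CAA·C·B·CAA·CAA·B·CAA·CAA·B
    A ↦ CAA
    B ↦ C
    C ↦ B

A->CAA, B->C, C->B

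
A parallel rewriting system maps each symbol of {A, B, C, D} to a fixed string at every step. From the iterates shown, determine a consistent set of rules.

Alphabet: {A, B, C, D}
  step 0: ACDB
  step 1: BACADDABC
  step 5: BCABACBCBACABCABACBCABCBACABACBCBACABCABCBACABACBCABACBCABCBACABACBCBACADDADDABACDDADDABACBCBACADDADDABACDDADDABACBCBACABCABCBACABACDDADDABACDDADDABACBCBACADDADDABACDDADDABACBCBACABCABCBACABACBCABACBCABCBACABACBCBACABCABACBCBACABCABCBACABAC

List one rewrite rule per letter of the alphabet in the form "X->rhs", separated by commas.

  step 0 ⇒ step 1: ACDB ⇒ BAC·A·DDA·BC
    A ↦ BAC
    B ↦ BC
    C ↦ A
    D ↦ DDA

A->BAC, B->BC, C->A, D->DDA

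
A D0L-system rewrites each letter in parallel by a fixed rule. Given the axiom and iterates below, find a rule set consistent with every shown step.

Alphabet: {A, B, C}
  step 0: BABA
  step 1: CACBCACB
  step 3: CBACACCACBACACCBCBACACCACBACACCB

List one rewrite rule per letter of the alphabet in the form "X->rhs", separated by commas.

A->CB, B->CA, C->AC

  step 0 ⇒ step 1: BABA ⇒ CA·CB·CA·CB
    A ↦ CB
    B ↦ CA
    C ↦ AC  (constrained at step 1)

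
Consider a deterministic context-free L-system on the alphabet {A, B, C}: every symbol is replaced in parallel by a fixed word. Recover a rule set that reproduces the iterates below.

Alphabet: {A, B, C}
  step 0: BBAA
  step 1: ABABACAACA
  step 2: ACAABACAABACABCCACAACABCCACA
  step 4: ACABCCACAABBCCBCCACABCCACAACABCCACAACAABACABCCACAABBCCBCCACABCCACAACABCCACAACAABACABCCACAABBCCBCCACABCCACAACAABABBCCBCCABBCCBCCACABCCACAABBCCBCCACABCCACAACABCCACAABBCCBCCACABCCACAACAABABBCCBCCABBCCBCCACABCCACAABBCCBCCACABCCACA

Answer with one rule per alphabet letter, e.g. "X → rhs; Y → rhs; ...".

A->ACA, B->AB, C->BCC

  step 1 ⇒ step 2: ABABACAACA ⇒ ACA·AB·ACA·AB·ACA·BCC·ACA·ACA·BCC·ACA
    A ↦ ACA
    B ↦ AB
    C ↦ BCC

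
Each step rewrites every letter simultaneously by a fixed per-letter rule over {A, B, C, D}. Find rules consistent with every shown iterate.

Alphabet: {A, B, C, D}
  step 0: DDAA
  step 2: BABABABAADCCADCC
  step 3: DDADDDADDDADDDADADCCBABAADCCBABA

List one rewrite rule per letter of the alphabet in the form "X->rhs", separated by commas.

A->AD, B->DD, C->BA, D->CC

  step 2 ⇒ step 3: BABABABAADCCADCC ⇒ DD·AD·DD·AD·DD·AD·DD·AD·AD·CC·BA·BA·AD·CC·BA·BA
    A ↦ AD
    B ↦ DD
    C ↦ BA
    D ↦ CC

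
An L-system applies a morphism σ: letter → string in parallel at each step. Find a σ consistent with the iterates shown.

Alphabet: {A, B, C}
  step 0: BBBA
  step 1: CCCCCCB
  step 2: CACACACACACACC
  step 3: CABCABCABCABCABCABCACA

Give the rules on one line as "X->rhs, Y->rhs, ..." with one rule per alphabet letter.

  step 2 ⇒ step 3: CACACACACACACC ⇒ CA·B·CA·B·CA·B·CA·B·CA·B·CA·B·CA·CA
    A ↦ B
    C ↦ CA
  step 0 ⇒ step 1: BBBA ⇒ CC·CC·CC·B
    B ↦ CC

A->B, B->CC, C->CA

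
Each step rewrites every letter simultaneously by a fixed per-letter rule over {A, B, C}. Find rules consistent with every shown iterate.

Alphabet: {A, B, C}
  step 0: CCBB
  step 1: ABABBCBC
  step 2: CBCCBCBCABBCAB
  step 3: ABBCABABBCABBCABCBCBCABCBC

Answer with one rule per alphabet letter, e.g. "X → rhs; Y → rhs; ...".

  step 2 ⇒ step 3: CBCCBCBCABBCAB ⇒ AB·BC·AB·AB·BC·AB·BC·AB·C·BC·BC·AB·C·BC
    A ↦ C
    B ↦ BC
    C ↦ AB

A->C, B->BC, C->AB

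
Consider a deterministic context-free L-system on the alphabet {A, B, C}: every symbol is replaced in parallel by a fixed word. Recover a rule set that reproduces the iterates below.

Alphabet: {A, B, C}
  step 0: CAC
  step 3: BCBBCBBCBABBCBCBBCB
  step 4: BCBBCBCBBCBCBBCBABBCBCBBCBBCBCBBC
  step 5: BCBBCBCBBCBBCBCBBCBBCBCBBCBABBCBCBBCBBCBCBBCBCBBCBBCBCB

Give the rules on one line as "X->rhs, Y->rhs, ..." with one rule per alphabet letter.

  step 4 ⇒ step 5: BCBBCBCBBCBCBBCBABBCBCBBCBBCBCBBC ⇒ BC·B·BC·BC·B·BC·B·BC·BC·B·BC·B·BC·BC·B·BC·BAB·BC·BC·B·BC·B·BC·BC·B·BC·BC·B·BC·B·BC·BC·B
    A ↦ BAB
    B ↦ BC
    C ↦ B

A->BAB, B->BC, C->B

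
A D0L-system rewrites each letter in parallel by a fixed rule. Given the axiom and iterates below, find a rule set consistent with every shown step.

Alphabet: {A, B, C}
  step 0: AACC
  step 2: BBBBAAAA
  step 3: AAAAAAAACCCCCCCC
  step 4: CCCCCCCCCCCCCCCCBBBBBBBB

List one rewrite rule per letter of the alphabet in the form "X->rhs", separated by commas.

A->CC, B->AA, C->B

  step 3 ⇒ step 4: AAAAAAAACCCCCCCC ⇒ CC·CC·CC·CC·CC·CC·CC·CC·B·B·B·B·B·B·B·B
    A ↦ CC
    C ↦ B
  step 2 ⇒ step 3: BBBBAAAA ⇒ AA·AA·AA·AA·CC·CC·CC·CC
    B ↦ AA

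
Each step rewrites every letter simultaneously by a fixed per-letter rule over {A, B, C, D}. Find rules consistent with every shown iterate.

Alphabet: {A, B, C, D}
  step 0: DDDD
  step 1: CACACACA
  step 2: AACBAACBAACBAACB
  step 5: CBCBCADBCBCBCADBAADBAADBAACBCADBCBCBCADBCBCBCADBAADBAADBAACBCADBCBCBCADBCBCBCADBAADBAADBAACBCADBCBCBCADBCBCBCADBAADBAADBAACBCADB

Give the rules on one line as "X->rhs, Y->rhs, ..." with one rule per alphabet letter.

A->CB, B->DB, C->AA, D->CA

  step 1 ⇒ step 2: CACACACA ⇒ AA·CB·AA·CB·AA·CB·AA·CB
    A ↦ CB
    C ↦ AA
    B ↦ DB  (constrained at step 2)
  step 0 ⇒ step 1: DDDD ⇒ CA·CA·CA·CA
    D ↦ CA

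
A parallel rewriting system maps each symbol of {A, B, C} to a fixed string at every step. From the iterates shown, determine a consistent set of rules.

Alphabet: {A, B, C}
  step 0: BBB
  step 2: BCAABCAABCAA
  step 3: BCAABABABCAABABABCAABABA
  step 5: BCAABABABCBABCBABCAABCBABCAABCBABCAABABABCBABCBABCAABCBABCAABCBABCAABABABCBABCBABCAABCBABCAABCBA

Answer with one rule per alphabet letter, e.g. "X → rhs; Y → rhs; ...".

A->BA, B->BC, C->AA

  step 2 ⇒ step 3: BCAABCAABCAA ⇒ BC·AA·BA·BA·BC·AA·BA·BA·BC·AA·BA·BA
    A ↦ BA
    B ↦ BC
    C ↦ AA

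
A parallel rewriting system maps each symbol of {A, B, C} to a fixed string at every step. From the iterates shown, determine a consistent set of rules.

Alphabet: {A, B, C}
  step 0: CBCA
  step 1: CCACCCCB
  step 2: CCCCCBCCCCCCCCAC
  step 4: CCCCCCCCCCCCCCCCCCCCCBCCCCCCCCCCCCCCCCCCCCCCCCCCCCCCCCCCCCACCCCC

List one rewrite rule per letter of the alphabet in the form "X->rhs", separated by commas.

  step 1 ⇒ step 2: CCACCCCB ⇒ CC·CC·CB·CC·CC·CC·CC·AC
    A ↦ CB
    B ↦ AC
    C ↦ CC

A->CB, B->AC, C->CC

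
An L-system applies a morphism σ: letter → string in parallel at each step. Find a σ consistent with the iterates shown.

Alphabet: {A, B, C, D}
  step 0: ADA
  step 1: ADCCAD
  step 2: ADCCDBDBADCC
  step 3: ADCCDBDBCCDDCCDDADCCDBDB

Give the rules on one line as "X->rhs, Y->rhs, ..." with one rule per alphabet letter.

  step 2 ⇒ step 3: ADCCDBDBADCC ⇒ AD·CC·DB·DB·CC·DD·CC·DD·AD·CC·DB·DB
    A ↦ AD
    B ↦ DD
    C ↦ DB
    D ↦ CC

A->AD, B->DD, C->DB, D->CC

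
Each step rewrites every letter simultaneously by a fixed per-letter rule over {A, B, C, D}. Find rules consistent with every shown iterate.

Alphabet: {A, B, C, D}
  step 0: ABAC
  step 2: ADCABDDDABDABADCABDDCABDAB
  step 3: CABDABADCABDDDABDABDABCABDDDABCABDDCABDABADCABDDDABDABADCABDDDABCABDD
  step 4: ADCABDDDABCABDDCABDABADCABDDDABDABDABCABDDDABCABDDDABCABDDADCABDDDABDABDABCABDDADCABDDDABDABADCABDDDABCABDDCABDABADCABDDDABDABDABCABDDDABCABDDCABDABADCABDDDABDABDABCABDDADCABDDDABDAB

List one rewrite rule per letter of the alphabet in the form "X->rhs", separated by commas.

  step 3 ⇒ step 4: CABDABADCABDDDABDABDABCABDDDABCABDDCABDABADCABDDDABDABADCABDDDABCABDD ⇒ AD·CAB·DD·DAB·CAB·DD·CAB·DAB·AD·CAB·DD·DAB·DAB·DAB·CAB·DD·DAB·CAB·DD·DAB·CAB·DD·AD·CAB·DD·DAB·DAB·DAB·CAB·DD·AD·CAB·DD·DAB·DAB·AD·CAB·DD·DAB·CAB·DD·CAB·DAB·AD·CAB·DD·DAB·DAB·DAB·CAB·DD·DAB·CAB·DD·CAB·DAB·AD·CAB·DD·DAB·DAB·DAB·CAB·DD·AD·CAB·DD·DAB·DAB
    A ↦ CAB
    B ↦ DD
    C ↦ AD
    D ↦ DAB

A->CAB, B->DD, C->AD, D->DAB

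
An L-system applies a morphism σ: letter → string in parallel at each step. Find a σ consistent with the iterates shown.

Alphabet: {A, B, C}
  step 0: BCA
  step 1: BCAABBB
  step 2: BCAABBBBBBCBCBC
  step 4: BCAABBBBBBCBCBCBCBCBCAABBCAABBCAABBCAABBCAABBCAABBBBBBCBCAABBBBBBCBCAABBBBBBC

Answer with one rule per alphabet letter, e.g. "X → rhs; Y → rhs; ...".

  step 1 ⇒ step 2: BCAABBB ⇒ BC·AAB·BB·BB·BC·BC·BC
    A ↦ BB
    B ↦ BC
    C ↦ AAB

A->BB, B->BC, C->AAB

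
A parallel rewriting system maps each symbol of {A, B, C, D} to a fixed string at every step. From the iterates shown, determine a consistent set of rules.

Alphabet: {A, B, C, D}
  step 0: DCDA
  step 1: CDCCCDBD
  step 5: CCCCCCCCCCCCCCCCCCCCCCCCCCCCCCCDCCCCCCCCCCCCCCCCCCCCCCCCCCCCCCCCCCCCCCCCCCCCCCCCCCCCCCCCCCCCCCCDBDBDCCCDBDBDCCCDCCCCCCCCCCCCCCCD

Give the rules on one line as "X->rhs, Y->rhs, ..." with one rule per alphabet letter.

A->BD, B->AA, C->CC, D->CD

  step 0 ⇒ step 1: DCDA ⇒ CD·CC·CD·BD
    A ↦ BD
    C ↦ CC
    D ↦ CD
    B ↦ AA  (constrained at step 1)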